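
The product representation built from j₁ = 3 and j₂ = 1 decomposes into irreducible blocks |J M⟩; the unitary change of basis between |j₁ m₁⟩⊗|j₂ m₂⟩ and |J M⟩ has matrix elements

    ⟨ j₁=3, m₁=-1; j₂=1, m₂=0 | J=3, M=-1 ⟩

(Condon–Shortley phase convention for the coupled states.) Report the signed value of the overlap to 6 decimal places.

−√(1/12) = -0.288675

√[7·1!5!1!/8! · 2!4!1!1!2!4!] = √(48)
  +(−1)^0/∏(0,1,4,1,1,0)! = 1/24  (running 1/24)
  +(−1)^1/∏(1,0,3,0,2,1)! = -1/12  (running -1/24)
⟨..|..⟩ = √(48)·(-1/24) = -0.288675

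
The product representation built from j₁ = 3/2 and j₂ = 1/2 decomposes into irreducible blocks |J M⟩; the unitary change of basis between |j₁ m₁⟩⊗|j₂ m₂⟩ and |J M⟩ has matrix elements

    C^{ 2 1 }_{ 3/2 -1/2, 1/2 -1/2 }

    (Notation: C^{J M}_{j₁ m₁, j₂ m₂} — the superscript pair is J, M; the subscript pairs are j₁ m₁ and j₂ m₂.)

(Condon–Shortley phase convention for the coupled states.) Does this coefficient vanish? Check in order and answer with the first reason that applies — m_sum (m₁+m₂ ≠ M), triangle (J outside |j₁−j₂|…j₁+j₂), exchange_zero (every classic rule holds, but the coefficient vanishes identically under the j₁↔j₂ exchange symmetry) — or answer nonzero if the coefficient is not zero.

m_sum

m-sum: m₁+m₂ = -1/2+(-1/2) = -1, M = 1  ✗ ⇒ coefficient is 0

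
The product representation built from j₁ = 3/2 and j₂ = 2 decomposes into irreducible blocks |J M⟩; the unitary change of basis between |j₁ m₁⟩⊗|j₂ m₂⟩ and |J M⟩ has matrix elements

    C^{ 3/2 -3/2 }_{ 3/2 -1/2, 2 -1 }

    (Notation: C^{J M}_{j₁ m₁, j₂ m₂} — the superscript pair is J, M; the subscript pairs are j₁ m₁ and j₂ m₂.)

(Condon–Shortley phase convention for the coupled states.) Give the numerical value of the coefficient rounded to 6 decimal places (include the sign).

−√(2/5) ≈ -0.632456

j₁+j₂−J=2  J+j₁−j₂=1  J−j₁+j₂=2  j₁+j₂+J+1=6
(j₁±m₁, j₂±m₂, J±M) = (1,2,1,3,0,3)
P² = 8/5
sum k=1..1:
  [1] −1/2 = -1/2
S = -1/2
C² = P²·S² = 2/5 ; C = -0.632456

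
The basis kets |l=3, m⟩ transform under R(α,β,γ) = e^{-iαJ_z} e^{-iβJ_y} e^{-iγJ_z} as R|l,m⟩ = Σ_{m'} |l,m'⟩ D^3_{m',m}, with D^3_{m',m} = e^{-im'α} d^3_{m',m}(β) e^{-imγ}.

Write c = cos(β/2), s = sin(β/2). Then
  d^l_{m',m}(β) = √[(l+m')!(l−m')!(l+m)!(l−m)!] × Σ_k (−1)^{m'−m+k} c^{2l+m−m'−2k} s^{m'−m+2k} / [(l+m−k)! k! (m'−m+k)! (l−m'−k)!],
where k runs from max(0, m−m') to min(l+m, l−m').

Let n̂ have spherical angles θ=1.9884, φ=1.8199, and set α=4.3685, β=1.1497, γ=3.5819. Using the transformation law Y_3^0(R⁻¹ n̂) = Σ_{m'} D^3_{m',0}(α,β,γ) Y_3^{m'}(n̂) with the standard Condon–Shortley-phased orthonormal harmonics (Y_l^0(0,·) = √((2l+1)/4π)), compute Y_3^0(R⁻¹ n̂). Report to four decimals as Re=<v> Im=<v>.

Re=-0.2167 Im=0.0000

Need the full column D^3_{m',0} for m'=−3..3 at α=4.3685, β=1.1497, γ=3.5819.
cos(β/2)=0.839274, sin(β/2)=0.543709
d^3_{-3,0}: single k=3 term ⇒ +0.424938;  D = +0.364663+0.218158i
d^3_{-2,0}: k∈[2..3] ⇒ +0.803357 -0.337158 = +0.466198;  D = -0.360212+0.295953i
d^3_{-1,0}: k∈[1..3] ⇒ +0.784288 -0.987466 +0.138142 = -0.065036;  D = +0.021927+0.061228i
d^3_{0,0}: k∈[0..3] ⇒ +0.349480 -1.320049 +0.554008 -0.025834 = -0.442396;  D = -0.442396+0.000000i
d^3_{1,0}: k∈[0..2] ⇒ -0.784288 +0.987466 -0.138142 = +0.065036;  D = -0.021927+0.061228i
d^3_{2,0}: k∈[0..1] ⇒ +0.803357 -0.337158 = +0.466198;  D = -0.360212-0.295953i
d^3_{3,0}: single k=0 term ⇒ -0.424938;  D = -0.364663+0.218158i
Y_3^{m'}(θ=1.9884,φ=1.8199) and Σ D·Y over m':
  (+0.3647+0.2182i)·(+0.2166+0.2337i)  (-0.3602+0.2960i)·(+0.3042-0.1655i)  (+0.0219+0.0612i)·(+0.0129+0.0508i)  (-0.4424+0.0000i)·(+0.3296+0.0000i)  (-0.0219+0.0612i)·(-0.0129+0.0508i)  (-0.3602-0.2960i)·(+0.3042+0.1655i)  (-0.3647+0.2182i)·(-0.2166+0.2337i)
Y_3^0(R⁻¹ n̂) = -0.216700+0.000000i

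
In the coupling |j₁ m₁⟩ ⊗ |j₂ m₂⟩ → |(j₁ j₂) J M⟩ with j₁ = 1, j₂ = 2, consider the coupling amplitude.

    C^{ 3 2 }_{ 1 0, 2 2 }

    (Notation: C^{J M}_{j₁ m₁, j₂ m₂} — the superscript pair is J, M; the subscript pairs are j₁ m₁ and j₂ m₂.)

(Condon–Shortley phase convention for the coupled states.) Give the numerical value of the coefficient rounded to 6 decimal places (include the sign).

+0.577350

j₁+j₂−J=0  J+j₁−j₂=2  J−j₁+j₂=4  j₁+j₂+J+1=7
(j₁±m₁, j₂±m₂, J±M) = (1,1,4,0,5,1)
P² = 192
sum k=0..0:
  [0] +1/24 = 1/24
S = 1/24
C² = P²·S² = 1/3 ; C = +0.577350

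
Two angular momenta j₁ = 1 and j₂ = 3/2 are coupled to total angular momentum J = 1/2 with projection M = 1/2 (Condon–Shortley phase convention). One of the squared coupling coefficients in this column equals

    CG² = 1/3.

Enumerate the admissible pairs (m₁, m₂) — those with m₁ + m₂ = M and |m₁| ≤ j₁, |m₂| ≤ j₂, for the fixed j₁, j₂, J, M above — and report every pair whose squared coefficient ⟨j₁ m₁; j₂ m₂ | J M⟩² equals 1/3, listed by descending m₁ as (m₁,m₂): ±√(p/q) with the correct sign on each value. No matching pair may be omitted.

(0,1/2): −√(1/3)

Admissible pairs with m₁+m₂ = M = 1/2: (-1,3/2), (0,1/2), (1,-1/2)
  (m₁,m₂)=(1,-1/2): CG² = 1/6, CG = +√(1/6)
  (m₁,m₂)=(0,1/2): CG² = 1/3, CG = −√(1/3)   ← matches the target
  (m₁,m₂)=(-1,3/2): CG² = 1/2, CG = +√(1/2)
Pairs with CG² = 1/3: (0,1/2): −√(1/3)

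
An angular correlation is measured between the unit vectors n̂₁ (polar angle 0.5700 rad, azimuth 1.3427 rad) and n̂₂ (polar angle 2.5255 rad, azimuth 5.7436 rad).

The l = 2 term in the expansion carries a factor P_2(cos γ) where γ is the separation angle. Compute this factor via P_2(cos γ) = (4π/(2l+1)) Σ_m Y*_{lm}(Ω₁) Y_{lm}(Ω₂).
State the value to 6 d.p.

Expand P_2 via completeness: Σ_{m} conj(Y_{2,m}) at Ω₁ times Y_{2,m} at Ω₂ —
  m=-2: Y*=(-0.100981, 0.049553)  Y=(0.060887, 0.113706)  product (-0.011783, -0.008465)
  m=-1: Y*=(0.079365, 0.341891)  Y=(-0.312576, -0.187191)  product (0.039191, -0.121723)
  m=+0: Y*=(0.355254, -0.000000)  Y=(0.314845, 0.000000)  product (0.111850, 0.000000)
  m=+1: Y*=(-0.079365, 0.341891)  Y=(0.312576, -0.187191)  product (0.039191, 0.121723)
  m=+2: Y*=(-0.100981, -0.049553)  Y=(0.060887, -0.113706)  product (-0.011783, 0.008465)
Accumulated sum (0.166667, 0.000000); after 4π/(2l+1) scaling, (0.418879, 0.000000) ⇒ P_2 = 0.418879

0.418879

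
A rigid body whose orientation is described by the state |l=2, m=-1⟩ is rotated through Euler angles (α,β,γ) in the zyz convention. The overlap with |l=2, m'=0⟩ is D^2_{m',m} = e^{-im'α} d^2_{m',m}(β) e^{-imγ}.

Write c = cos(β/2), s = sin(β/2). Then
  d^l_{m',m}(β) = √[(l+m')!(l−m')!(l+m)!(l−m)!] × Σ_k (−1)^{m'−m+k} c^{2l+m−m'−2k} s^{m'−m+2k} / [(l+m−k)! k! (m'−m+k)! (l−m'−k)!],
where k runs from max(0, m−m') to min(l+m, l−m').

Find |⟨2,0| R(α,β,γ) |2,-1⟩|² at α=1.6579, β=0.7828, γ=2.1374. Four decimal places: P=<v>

P=0.3750

D^2_{0,-1}(1.6579,0.7828,2.1374) = e^{-i·0·1.6579}·d^2_{0,-1}(0.7828)·e^{-i·-1·2.1374}. Compute d first:
Half-angle: c=0.924376, s=0.381483. N=√(2·2·1·6)=4.898979
k: max(0,(-1)−(0))=0 … min(2+(-1),2−(0))=1
  k=0: (−1)^1·4.8990/(2)·0.9244^3·0.3815^1 = -0.738068
  k=1: (−1)^2·4.8990/(2)·0.9244^1·0.3815^3 = +0.125704
d^2_{0,-1}(0.7828) = -0.738068 +0.125704 = -0.612364
|D^2_{0,-1}|² = |d^2_{0,-1}(β)|² = (-0.612364)² = 0.374990 (the z-rotation phases have unit modulus)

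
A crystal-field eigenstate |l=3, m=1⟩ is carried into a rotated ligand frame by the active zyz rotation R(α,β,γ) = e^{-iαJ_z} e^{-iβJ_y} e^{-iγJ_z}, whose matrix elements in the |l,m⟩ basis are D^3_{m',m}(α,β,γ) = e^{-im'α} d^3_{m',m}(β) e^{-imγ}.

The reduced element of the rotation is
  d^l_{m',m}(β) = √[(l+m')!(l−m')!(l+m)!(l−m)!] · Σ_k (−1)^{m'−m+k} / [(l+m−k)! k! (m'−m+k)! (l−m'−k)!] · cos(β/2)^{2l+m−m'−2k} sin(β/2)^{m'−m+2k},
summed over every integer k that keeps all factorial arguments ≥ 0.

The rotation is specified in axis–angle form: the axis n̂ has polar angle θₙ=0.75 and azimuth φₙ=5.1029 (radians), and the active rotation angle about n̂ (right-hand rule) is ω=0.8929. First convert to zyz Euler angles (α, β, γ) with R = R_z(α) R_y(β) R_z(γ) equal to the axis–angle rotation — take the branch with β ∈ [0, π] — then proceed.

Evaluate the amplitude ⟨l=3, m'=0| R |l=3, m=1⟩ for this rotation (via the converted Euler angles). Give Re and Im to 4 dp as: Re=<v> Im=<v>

Axis–angle → zyz. n̂ = (sinθₙcosφₙ, sinθₙsinφₙ, cosθₙ) = (+0.259473, -0.630321, +0.731689), ω = 0.8929.
R = I cosω + sinω [n̂]ₓ + (1−cosω) n̂n̂ᵀ gives
  R = [+0.652258, -0.630887, -0.420168; +0.508929, +0.775289, -0.374058; +0.561739, +0.030147, +0.826765]
β = atan2(√(R₁₃²+R₂₃²), R₃₃) = 0.597464; α = atan2(R₂₃, R₁₃) mod 2π = 3.868999; γ = atan2(R₃₂, −R₃₁) mod 2π = 3.087977
First d^3_{0,1}(β=0.5975), then the phase factors e^{-i(0)α} and e^{-i(1)γ}:
c=cos(0.597464/2)=0.955710, s=sin(0.597464/2)=0.294309; N=√[6·6·24·2]=41.569219
The bounds max(0,m−m')=1 and min(l+m,l−m')=3 give 3 terms
  k=1: (−1)^0·41.5692/(12)·0.9557^5·0.2943^1 = +0.812878
  k=2: (−1)^1·41.5692/(4)·0.9557^3·0.2943^3 = -0.231260
  k=3: (−1)^2·41.5692/(12)·0.9557^1·0.2943^5 = +0.007310
d^3_{0,1}(0.5975) = +0.812878 -0.231260 +0.007310 = +0.588928
Attach z-rotation phases: D = e^{-i(0)(3.8690)}·(+0.588928)·e^{-i(1)(3.0880)} = -0.588082-0.031560i

Re=-0.5881 Im=-0.0316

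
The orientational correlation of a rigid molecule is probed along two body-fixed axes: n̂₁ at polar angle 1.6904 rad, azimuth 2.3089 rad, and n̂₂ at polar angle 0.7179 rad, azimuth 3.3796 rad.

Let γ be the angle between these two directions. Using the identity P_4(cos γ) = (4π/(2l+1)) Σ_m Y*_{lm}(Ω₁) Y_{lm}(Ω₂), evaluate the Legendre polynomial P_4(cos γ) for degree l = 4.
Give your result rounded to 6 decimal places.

Term-by-term m-sum for l=4 (normalisation 4π/9 = 1.396263):
  term(m=-4) = -0.01484 + 0.03239j   from Y*(Ω₁)=-0.42235 + 0.08087j, Y(Ω₂)=0.04806 - 0.06750j
  term(m=-3) = 0.03913 - 0.00276j   from Y*(Ω₁)=-0.11693 - 0.08770j, Y(Ω₂)=-0.20279 + 0.17573j
  term(m=-2) = 0.06897 + 0.10746j   from Y*(Ω₁)=0.02804 + 0.29557j, Y(Ω₂)=0.38225 - 0.19707j
  term(m=-1) = 0.01774 - 0.03247j   from Y*(Ω₁)=-0.10938 + 0.12025j, Y(Ω₂)=-0.22119 + 0.05366j
  term(m=+0) = -0.07954 + 0.00000j   from Y*(Ω₁)=0.27293 + 0.00000j, Y(Ω₂)=-0.29144 + 0.00000j
  term(m=+1) = 0.01774 + 0.03247j   from Y*(Ω₁)=0.10938 + 0.12025j, Y(Ω₂)=0.22119 + 0.05366j
  term(m=+2) = 0.06897 - 0.10746j   from Y*(Ω₁)=0.02804 - 0.29557j, Y(Ω₂)=0.38225 + 0.19707j
  term(m=+3) = 0.03913 + 0.00276j   from Y*(Ω₁)=0.11693 - 0.08770j, Y(Ω₂)=0.20279 + 0.17573j
  term(m=+4) = -0.01484 - 0.03239j   from Y*(Ω₁)=-0.42235 - 0.08087j, Y(Ω₂)=0.04806 + 0.06750j
Accumulated sum 0.14244 - 0.00000j; after 4π/(2l+1) scaling, 0.19889 - 0.00000j ⇒ P_4 = 0.198890

0.198890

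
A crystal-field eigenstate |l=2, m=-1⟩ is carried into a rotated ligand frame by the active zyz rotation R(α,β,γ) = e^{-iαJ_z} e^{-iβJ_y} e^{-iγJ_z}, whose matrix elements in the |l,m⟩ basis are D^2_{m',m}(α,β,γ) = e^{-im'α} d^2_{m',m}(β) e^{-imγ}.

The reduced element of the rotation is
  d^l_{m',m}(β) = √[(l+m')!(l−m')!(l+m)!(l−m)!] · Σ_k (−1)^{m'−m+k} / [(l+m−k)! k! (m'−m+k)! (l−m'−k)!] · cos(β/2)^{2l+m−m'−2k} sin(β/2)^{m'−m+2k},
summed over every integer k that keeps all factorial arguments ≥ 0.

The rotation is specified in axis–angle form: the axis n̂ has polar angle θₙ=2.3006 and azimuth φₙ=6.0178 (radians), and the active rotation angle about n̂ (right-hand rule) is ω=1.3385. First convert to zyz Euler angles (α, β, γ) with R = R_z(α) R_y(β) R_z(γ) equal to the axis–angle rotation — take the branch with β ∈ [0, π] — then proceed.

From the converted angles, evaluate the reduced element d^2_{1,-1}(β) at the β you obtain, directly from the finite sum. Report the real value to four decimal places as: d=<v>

d=0.4586

Axis–angle → zyz. n̂ = (sinθₙcosφₙ, sinθₙsinφₙ, cosθₙ) = (+0.719213, -0.195480, -0.666723), ω = 1.3385.
R = I cosω + sinω [n̂]ₓ + (1−cosω) n̂n̂ᵀ gives
  R = [+0.628399, +0.540590, -0.559354; -0.757041, +0.259628, -0.599569; -0.178897, +0.800222, +0.572399]
β = atan2(√(R₁₃²+R₂₃²), R₃₃) = 0.961368; α = atan2(R₂₃, R₁₃) mod 2π = 3.961676; γ = atan2(R₃₂, −R₃₁) mod 2π = 1.350854
d^2_{1,-1}(β=0.9614) via the finite sum:
Half-angle: c=0.886679, s=0.462386. N=√(6·1·1·6)=6.000000
Admissible k: 0..1 (factorial args all ≥0)
  k=0: (−1)^2·6.0000/(2)·0.8867^2·0.4624^2 = +0.504270
  k=1: (−1)^3·6.0000/(6)·0.8867^0·0.4624^4 = -0.045711
d^2_{1,-1}(0.9614) = +0.504270 -0.045711 = +0.458559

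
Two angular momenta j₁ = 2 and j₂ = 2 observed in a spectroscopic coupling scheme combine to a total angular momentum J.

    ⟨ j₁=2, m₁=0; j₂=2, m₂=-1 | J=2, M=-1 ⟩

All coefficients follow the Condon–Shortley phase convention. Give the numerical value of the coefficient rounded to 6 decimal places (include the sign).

triangle: 2!×2!×2!/7! = 8/5040
(j±m)!: 2!×2!×1!×3!×1!×3! = 144
prefactor² = (2J+1)×Δ×N² = 8/7
  k=0: +1/(0!×2!×2!×1!×0!×1!) = 1/4
  k=1: −1/(1!×1!×1!×0!×1!×2!) = -1/2
Σ = -1/4  ⇒  CG² = 8/7×(-1/4)² = 1/14
CG = −√(1/14) = -0.267261

−√(1/14) = -0.267261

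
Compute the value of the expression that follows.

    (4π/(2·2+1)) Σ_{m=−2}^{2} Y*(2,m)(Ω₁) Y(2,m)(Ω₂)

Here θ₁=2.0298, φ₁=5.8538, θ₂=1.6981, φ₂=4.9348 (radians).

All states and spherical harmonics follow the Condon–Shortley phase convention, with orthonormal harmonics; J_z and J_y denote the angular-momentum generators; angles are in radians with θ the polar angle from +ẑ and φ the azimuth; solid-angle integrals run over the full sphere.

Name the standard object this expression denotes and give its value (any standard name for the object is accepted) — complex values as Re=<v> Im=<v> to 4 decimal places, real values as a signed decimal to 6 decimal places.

Legendre polynomial (addition theorem), +0.032246

This sum is the spherical-harmonic addition theorem: it equals the Legendre polynomial P_l(cos γ) of the angle γ between the two directions.
Term-by-term m-sum for l=2 (normalisation 4π/5 = 2.513274):
  [-2]  conj(Y_{2,-2})(Ω₁) = +0.202838-0.235023i ; Y_{2,-2}(Ω₂) = -0.343064+0.163534i ; Δ = -0.031152+0.113799i
  [-1]  conj(Y_{2,-1})(Ω₁) = -0.278998+0.127747i ; Y_{2,-1}(Ω₂) = -0.021460-0.094893i ; Δ = +0.018110+0.023733i
  [+0]  conj(Y_{2,0})(Ω₁) = -0.129660-0.000000i ; Y_{2,0}(Ω₂) = -0.300140+0.000000i ; Δ = +0.038916+0.000000i
  [+1]  conj(Y_{2,1})(Ω₁) = +0.278998+0.127747i ; Y_{2,1}(Ω₂) = +0.021460-0.094893i ; Δ = +0.018110-0.023733i
  [+2]  conj(Y_{2,2})(Ω₁) = +0.202838+0.235023i ; Y_{2,2}(Ω₂) = -0.343064-0.163534i ; Δ = -0.031152-0.113799i
Σ over m = +0.012830+0.000000i; ×(4π/5) → +0.032246+0.000000i. Real part: 0.032246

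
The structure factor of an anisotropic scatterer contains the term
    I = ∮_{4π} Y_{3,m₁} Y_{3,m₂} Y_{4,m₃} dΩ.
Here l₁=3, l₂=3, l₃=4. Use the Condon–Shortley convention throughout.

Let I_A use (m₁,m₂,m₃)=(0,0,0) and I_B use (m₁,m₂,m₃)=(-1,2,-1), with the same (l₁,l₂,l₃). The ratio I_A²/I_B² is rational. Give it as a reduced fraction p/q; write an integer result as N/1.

Shared (l₁,l₂,l₃)=(3,3,4): N and (l;000)² cancel in I_A²/I_B².
A: Δ = 2!·4!·4!/11! = 1/34650; Racah Σ t=0..2: t=0:+1/72 t=1:−1/16 t=2:+1/72 = -5/144; ⇒ 3j(3 3 4; 0 0 0)² = 2/77, sgn -1
B: Δ = 2!·4!·4!/11! = 1/34650; Racah Σ t=1..2: t=1:−1/144 t=2:+1/48 = 1/72; ⇒ 3j(3 3 4; -1 2 -1)² = 16/693, sgn -1
I_A²/I_B² = (2/77)/(16/693) = 9/8

9/8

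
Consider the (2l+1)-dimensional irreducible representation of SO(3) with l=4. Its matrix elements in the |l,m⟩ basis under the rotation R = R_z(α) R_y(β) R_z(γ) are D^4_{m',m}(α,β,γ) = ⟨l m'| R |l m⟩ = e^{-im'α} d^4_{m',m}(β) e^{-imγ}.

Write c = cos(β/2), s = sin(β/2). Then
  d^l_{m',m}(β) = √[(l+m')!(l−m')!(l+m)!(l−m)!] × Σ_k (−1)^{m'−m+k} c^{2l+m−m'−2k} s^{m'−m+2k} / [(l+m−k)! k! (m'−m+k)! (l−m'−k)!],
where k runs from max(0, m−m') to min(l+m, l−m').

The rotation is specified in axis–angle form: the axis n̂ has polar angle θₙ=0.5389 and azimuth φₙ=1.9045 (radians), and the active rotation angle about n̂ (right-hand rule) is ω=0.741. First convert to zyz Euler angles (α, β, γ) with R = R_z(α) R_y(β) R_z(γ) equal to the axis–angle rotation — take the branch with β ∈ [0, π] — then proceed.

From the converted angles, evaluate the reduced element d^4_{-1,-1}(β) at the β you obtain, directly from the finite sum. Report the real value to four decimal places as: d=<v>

Axis–angle → zyz. n̂ = (sinθₙcosφₙ, sinθₙsinφₙ, cosθₙ) = (-0.168093, +0.484882, +0.858274), ω = 0.7410.
R = I cosω + sinω [n̂]ₓ + (1−cosω) n̂n̂ᵀ gives
  R = [+0.745203, -0.600728, +0.289480; +0.557986, +0.799441, +0.222588; -0.365137, -0.004347, +0.930944]
β = atan2(√(R₁₃²+R₂₃²), R₃₃) = 0.373807; α = atan2(R₂₃, R₁₃) mod 2π = 0.655502; γ = atan2(R₃₂, −R₃₁) mod 2π = 6.271280
d^4_{-1,-1}(β=0.3738) via the finite sum:
c=cos(0.373807/2)=0.982584, s=sin(0.373807/2)=0.185817; N=√[6·120·6·120]=720.000000
The bounds max(0,m−m')=0 and min(l+m,l−m')=3 give 4 terms
  k=0: (−1)^0·720.0000/(720)·0.9826^8·0.1858^0 = +0.868877
  k=1: (−1)^1·720.0000/(48)·0.9826^6·0.1858^2 = -0.466104
  k=2: (−1)^2·720.0000/(24)·0.9826^4·0.1858^4 = +0.033339
  k=3: (−1)^3·720.0000/(72)·0.9826^2·0.1858^6 = -0.000397
d^4_{-1,-1}(0.3738) = +0.868877 -0.466104 +0.033339 -0.000397 = +0.435714

d=0.4357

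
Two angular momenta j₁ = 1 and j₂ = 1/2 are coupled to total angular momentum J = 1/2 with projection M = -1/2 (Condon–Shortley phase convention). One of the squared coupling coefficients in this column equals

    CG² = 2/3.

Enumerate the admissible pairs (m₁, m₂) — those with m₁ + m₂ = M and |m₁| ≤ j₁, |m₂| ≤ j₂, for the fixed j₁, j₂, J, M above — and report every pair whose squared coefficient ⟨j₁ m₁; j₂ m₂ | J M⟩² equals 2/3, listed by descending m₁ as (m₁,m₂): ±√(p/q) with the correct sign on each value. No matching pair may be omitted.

Admissible pairs with m₁+m₂ = M = -1/2: (-1,1/2), (0,-1/2)
  (m₁,m₂)=(0,-1/2): CG² = 1/3, CG = +√(1/3)
  (m₁,m₂)=(-1,1/2): CG² = 2/3, CG = −√(2/3)   ← matches the target
Pairs with CG² = 2/3: (-1,1/2): −√(2/3)

(-1,1/2): −√(2/3)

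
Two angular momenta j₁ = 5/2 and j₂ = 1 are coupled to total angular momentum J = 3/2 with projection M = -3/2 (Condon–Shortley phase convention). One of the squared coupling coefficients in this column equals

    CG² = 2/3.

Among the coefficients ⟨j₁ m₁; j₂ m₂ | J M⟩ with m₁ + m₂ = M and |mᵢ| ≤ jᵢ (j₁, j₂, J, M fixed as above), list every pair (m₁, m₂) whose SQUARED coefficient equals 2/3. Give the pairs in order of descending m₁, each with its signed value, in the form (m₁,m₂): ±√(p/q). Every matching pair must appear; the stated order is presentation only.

Admissible pairs with m₁+m₂ = M = -3/2: (-5/2,1), (-3/2,0), (-1/2,-1)
  (m₁,m₂)=(-1/2,-1): CG² = 1/15, CG = +√(1/15)
  (m₁,m₂)=(-3/2,0): CG² = 4/15, CG = −√(4/15)
  (m₁,m₂)=(-5/2,1): CG² = 2/3, CG = +√(2/3)   ← matches the target
Pairs with CG² = 2/3: (-5/2,1): +√(2/3)

(-5/2,1): +√(2/3)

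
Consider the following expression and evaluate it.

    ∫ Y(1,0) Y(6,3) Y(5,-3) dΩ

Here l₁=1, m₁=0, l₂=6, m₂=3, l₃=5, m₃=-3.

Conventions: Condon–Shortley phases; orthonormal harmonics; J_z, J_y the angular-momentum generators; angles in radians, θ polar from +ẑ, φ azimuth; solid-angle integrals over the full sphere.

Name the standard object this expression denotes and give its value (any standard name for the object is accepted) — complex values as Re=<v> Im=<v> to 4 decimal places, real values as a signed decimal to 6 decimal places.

This is a Gaunt coefficient — the integral of a triple product of spherical harmonics over the sphere.
Checks pass: Σm=0; 12 even; l₃=5∈[5,7].
(2·1+1)(2·6+1)(2·5+1) = 429
Δ: 2! 0! 10! / 13! → 1/858
sum: t=1:−1/14400 = -1/14400
3j²(1 6 5; 0 0 0) = Δ·Π!·Σ² = 6/143  (sign +1)
sum: t=1:−1/80640 = -1/80640
3j²(1 6 5; 0 3 -3) = Δ·Π!·Σ² = 9/286  (sign -1)
combine: 4πI² = 429·6/143·9/286 = 81/143
take √, sign -1: I = -0.21230956

Gaunt coefficient, -0.212310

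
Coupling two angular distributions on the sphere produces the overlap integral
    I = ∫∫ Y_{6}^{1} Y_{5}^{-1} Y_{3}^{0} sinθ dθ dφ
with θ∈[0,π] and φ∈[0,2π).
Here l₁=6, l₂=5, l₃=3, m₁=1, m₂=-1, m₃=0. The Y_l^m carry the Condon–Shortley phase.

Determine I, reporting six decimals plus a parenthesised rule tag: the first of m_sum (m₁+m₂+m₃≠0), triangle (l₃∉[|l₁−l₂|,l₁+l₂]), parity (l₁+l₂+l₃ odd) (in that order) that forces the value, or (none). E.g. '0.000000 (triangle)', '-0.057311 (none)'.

m-sum 0 ✓  L=14 even ✓  1≤3≤11 ✓
Π(2lᵢ+1) = 13×11×7 = 1001
triangle coeff Δ(6,5,3) = 1/675675
Σ_t [3,5]: t=3:−1/8640 t=4:+1/2304 t=5:−1/8640 = 7/34560
(3j)²=7/429 [(6 5 3; 0 0 0)], sign=-1
Σ_t [2,4]: t=2:+1/17280 t=3:−1/2880 t=4:+1/6912 = -1/6912
(3j)²=5/429 [(6 5 3; 1 -1 0)], sign=+1
⇒ 4πI² = 245/1287
I = (-1)√(245/1287/(4π)) = -0.12308038
No selection rule forces the value: the integral is nonzero (none).

-0.123080 (none)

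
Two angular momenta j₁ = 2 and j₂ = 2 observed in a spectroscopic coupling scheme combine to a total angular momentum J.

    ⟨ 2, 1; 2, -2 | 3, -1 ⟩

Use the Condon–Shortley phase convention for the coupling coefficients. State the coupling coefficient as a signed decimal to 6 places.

+√(3/10) = +0.547723

j₁+j₂−J=1  J+j₁−j₂=3  J−j₁+j₂=3  j₁+j₂+J+1=8
(j₁±m₁, j₂±m₂, J±M) = (3,1,0,4,2,4)
P² = 216/5
sum k=0..0:
  [0] +1/12 = 1/12
S = 1/12
C² = P²·S² = 3/10 ; C = +0.547723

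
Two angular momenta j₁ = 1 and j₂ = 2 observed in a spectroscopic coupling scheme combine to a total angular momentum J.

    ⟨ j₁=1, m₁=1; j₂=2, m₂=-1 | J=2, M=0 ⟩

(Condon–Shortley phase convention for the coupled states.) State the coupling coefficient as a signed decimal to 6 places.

j₁+j₂−J=1  J+j₁−j₂=1  J−j₁+j₂=3  j₁+j₂+J+1=6
(j₁±m₁, j₂±m₂, J±M) = (2,0,1,3,2,2)
P² = 2
sum k=0..0:
  [0] +1/2 = 1/2
S = 1/2
C² = P²·S² = 1/2 ; C = +0.707107

+0.707107  (= +√(1/2))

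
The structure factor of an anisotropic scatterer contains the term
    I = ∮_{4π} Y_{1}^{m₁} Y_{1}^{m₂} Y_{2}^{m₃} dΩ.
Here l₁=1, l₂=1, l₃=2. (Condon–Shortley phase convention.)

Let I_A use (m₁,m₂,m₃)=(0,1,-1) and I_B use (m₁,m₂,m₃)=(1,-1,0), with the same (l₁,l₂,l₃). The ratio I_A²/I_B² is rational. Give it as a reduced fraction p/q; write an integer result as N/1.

Shared (l₁,l₂,l₃)=(1,1,2): N and (l;000)² cancel in I_A²/I_B².
A: Δ = 0!·2!·2!/5! = 1/30; Racah Σ t=0..0: t=0:+1/2 = 1/2; ⇒ 3j(1 1 2; 0 1 -1)² = 1/10, sgn -1
B: Δ = 0!·2!·2!/5! = 1/30; Racah Σ t=0..0: t=0:+1/4 = 1/4; ⇒ 3j(1 1 2; 1 -1 0)² = 1/30, sgn +1
I_A²/I_B² = (1/10)/(1/30) = 3/1

3/1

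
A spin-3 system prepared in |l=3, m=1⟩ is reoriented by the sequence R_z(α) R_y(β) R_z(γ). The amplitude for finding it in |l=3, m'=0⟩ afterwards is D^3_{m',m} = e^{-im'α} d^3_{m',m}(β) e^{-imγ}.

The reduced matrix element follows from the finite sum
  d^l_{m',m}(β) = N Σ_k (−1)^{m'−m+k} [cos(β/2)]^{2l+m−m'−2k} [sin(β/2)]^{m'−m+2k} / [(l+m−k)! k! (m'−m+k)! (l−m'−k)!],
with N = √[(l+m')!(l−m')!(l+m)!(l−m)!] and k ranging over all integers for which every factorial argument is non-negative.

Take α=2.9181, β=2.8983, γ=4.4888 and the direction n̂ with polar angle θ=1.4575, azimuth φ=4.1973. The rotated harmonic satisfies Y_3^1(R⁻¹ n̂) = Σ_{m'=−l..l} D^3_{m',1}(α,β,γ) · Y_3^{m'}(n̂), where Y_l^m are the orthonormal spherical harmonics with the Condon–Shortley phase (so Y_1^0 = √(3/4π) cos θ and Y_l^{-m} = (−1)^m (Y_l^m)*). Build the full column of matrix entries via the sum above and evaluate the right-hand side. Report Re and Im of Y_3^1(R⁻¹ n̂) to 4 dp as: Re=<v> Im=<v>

Re=-0.2758 Im=-0.1628

Need the full column D^3_{m',1} for m'=−3..3 at α=2.9181, β=2.8983, γ=4.4888.
cos(β/2)=0.121347, sin(β/2)=0.992610
d^3_{-3,1}: single k=4 term ⇒ +0.055362;  D = -0.023926-0.049926i
d^3_{-2,1}: k∈[3..4] ⇒ +0.011052 -0.369761 = -0.358709;  D = -0.079469-0.349795i
d^3_{-1,1}: k∈[2..4] ⇒ +0.001282 -0.114356 +0.956472 = +0.843398;  D = +0.000081-0.843398i
d^3_{0,1}: k∈[1..3] ⇒ +0.000090 -0.018161 +0.405053 = +0.386983;  D = -0.085806+0.377350i
d^3_{1,1}: k∈[0..2] ⇒ +0.000003 -0.001709 +0.085767 = +0.084061;  D = +0.036343-0.075799i
d^3_{2,1}: k∈[0..1] ⇒ -0.000083 +0.011052 = +0.010970;  D = -0.006817+0.008594i
d^3_{3,1}: single k=0 term ⇒ +0.000827;  D = +0.000645-0.000518i
Y_3^{m'}(θ=1.4575,φ=4.1973) and Σ D·Y over m':
  (-0.0239-0.0499i)·(+0.4091-0.0104i)  (-0.0795-0.3498i)·(-0.0587-0.0978i)  (+0.0001-0.8434i)·(+0.1481-0.2616i)  (-0.0858+0.3773i)·(-0.1239+0.0000i)  (+0.0363-0.0758i)·(-0.1481-0.2616i)  (-0.0068+0.0086i)·(-0.0587+0.0978i)  (+0.0006-0.0005i)·(-0.4091-0.0104i)
Y_3^1(R⁻¹ n̂) = -0.275753-0.162767i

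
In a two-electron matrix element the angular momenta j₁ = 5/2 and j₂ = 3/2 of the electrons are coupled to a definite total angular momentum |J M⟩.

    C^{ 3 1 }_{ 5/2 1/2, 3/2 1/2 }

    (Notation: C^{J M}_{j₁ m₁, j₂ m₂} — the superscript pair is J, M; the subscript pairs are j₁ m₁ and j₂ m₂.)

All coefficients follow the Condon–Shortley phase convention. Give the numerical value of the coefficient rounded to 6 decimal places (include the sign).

-0.129099  (= −√(1/60))

j₁+j₂−J=1  J+j₁−j₂=4  J−j₁+j₂=2  j₁+j₂+J+1=8
(j₁±m₁, j₂±m₂, J±M) = (3,2,2,1,4,2)
P² = 48/5
sum k=0..1:
  [0] +1/8 = 1/8
  [1] −1/6 = -1/6
S = -1/24
C² = P²·S² = 1/60 ; C = -0.129099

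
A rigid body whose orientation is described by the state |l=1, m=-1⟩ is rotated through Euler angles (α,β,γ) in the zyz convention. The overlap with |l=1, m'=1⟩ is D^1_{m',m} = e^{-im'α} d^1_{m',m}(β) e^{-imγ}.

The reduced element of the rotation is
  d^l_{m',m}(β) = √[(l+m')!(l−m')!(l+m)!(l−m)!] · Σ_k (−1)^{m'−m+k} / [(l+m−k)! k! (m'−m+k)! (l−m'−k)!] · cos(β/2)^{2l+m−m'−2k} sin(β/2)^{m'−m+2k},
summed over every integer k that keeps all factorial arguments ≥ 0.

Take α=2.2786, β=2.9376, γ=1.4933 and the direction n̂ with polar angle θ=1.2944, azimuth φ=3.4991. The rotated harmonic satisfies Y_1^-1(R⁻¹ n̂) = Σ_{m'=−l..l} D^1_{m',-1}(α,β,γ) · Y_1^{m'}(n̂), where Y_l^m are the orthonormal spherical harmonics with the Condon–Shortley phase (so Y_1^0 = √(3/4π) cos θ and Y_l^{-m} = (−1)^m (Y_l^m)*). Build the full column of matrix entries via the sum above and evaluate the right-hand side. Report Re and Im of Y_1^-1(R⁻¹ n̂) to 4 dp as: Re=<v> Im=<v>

Re=0.3011 Im=-0.1546

Need the full column D^1_{m',-1} for m'=−1..1 at α=2.2786, β=2.9376, γ=1.4933.
cos(β/2)=0.101820, sin(β/2)=0.994803
d^1_{-1,-1}: single k=0 term ⇒ +0.010367;  D = -0.008375-0.006110i
d^1_{0,-1}: single k=0 term ⇒ -0.143246;  D = -0.011090-0.142816i
d^1_{1,-1}: single k=0 term ⇒ +0.989633;  D = +0.699845-0.699707i
Y_1^{m'}(θ=1.2944,φ=3.4991) and Σ D·Y over m':
  (-0.0084-0.0061i)·(-0.3114+0.1163i)  (-0.0111-0.1428i)·(+0.1333+0.0000i)  (+0.6998-0.6997i)·(+0.3114+0.1163i)
Y_1^-1(R⁻¹ n̂) = +0.301132-0.154577i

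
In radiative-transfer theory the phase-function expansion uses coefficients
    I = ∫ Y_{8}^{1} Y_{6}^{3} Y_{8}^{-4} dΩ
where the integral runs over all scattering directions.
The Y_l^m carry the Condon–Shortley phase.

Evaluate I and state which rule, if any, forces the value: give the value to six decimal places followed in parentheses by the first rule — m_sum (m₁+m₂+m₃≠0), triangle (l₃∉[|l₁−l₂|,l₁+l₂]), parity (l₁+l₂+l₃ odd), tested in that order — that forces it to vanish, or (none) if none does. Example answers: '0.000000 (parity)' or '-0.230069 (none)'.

-0.114988 (none)

Checks pass: Σm=0; 22 even; l₃=8∈[2,14].
(2·8+1)(2·6+1)(2·8+1) = 3757
Δ: 6! 10! 6! / 23! → 1/13742520792
sum: t=0:+1/41803776000 t=1:−1/435456000 t=2:+1/39813120 t=3:−1/18662400 t=4:+1/39813120 t=5:−1/435456000 t=6:+1/41803776000 = -11/1393459200
3j²(8 6 8; 0 0 0) = Δ·Π!·Σ² = 600/96577  (sign -1)
sum: t=3:−1/447897600 t=4:+1/174182400 t=5:−1/464486400 t=6:+1/9405849600 = 11/7524679680
3j²(8 6 8; 1 3 -4) = Δ·Π!·Σ² = 1375/193154  (sign +1)
combine: 4πI² = 3757·600/96577·1375/193154 = 412500/2482597
take √, sign -1: I = -0.11498837
No selection rule forces the value: the integral is nonzero (none).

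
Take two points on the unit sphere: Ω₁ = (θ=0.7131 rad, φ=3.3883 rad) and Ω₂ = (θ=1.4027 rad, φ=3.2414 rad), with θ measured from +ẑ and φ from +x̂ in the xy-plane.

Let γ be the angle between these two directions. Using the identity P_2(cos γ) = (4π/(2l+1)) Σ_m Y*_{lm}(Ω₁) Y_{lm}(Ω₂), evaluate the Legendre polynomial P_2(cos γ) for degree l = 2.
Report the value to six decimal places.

0.376814

Term-by-term m-sum for l=2 (normalisation 4π/5 = 2.513274):
  term(m=-2) = 0.05941 + 0.01797j   from Y*(Ω₁)=0.14559 + 0.07830j, Y(Ω₂)=0.36801 - 0.07445j
  term(m=-1) = 0.04818 + 0.00713j   from Y*(Ω₁)=-0.37067 - 0.09335j, Y(Ω₂)=-0.12680 + 0.01270j
  term(m=+0) = -0.06525 + 0.00000j   from Y*(Ω₁)=0.22586 + 0.00000j, Y(Ω₂)=-0.28891 + 0.00000j
  term(m=+1) = 0.04818 - 0.00713j   from Y*(Ω₁)=0.37067 - 0.09335j, Y(Ω₂)=0.12680 + 0.01270j
  term(m=+2) = 0.05941 - 0.01797j   from Y*(Ω₁)=0.14559 - 0.07830j, Y(Ω₂)=0.36801 + 0.07445j
Σ over m = 0.14993 + 0.00000j; ×(4π/5) → 0.37681 + 0.00000j. Real part: 0.376814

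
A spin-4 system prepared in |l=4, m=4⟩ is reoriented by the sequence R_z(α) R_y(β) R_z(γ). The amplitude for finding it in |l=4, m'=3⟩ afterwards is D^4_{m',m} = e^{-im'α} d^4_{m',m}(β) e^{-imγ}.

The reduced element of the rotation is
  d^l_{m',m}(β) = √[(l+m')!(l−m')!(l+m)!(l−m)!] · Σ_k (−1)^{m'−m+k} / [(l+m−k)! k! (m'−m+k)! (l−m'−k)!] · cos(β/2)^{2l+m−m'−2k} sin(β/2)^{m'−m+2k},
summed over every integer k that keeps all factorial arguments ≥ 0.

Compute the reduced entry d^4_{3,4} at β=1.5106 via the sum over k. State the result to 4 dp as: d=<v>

d^4_{3,4}(β=1.5106) via the finite sum:
With c≡cos(β/2)=0.728066 and s≡sin(β/2)=0.685507, N=[5040·1·40320·1]^{1/2}=14255.272709
k: max(0,(4)−(3))=1 … min(4+(4),4−(3))=1
  k=1: (−1)^0·14255.2727/(5040)·0.7281^7·0.6855^1 = +0.210258
d^4_{3,4}(1.5106) = +0.210258

d=0.2103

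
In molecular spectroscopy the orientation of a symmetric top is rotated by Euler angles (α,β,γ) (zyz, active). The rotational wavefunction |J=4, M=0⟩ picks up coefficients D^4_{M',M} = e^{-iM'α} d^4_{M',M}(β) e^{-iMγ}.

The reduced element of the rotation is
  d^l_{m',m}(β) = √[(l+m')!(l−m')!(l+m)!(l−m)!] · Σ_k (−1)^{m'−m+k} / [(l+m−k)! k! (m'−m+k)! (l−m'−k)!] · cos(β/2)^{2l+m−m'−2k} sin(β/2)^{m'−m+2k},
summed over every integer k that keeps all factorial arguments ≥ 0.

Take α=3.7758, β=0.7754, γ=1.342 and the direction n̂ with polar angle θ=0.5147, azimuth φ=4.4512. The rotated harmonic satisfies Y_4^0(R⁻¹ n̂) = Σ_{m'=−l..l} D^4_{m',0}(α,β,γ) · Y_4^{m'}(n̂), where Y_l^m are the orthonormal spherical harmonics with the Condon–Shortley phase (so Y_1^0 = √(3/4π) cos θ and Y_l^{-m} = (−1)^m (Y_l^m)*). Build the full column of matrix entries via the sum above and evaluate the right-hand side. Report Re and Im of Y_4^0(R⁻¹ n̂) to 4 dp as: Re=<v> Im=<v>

Need the full column D^4_{m',0} for m'=−4..4 at α=3.7758, β=0.7754, γ=1.3420.
cos(β/2)=0.925781, sin(β/2)=0.378060
d^4_{-4,0}: single k=4 term ⇒ +0.125553;  D = -0.103284+0.071385i
d^4_{-3,0}: k∈[3..4] ⇒ +0.434799 -0.072509 = +0.362289;  D = +0.118023-0.342526i
d^4_{-2,0}: k∈[2..4] ⇒ +0.853675 -0.379635 +0.023741 = +0.497781;  D = +0.148237+0.475197i
d^4_{-1,0}: k∈[1..4] ⇒ +0.985448 -0.986030 +0.164435 -0.004570 = +0.159283;  D = -0.128309-0.094381i
d^4_{0,0}: k∈[0..4] ⇒ +0.539593 -1.439764 +0.540231 -0.040041 +0.000417 = -0.399564;  D = -0.399564+0.000000i
d^4_{1,0}: k∈[0..3] ⇒ -0.985448 +0.986030 -0.164435 +0.004570 = -0.159283;  D = +0.128309-0.094381i
d^4_{2,0}: k∈[0..2] ⇒ +0.853675 -0.379635 +0.023741 = +0.497781;  D = +0.148237-0.475197i
d^4_{3,0}: k∈[0..1] ⇒ -0.434799 +0.072509 = -0.362289;  D = -0.118023-0.342526i
d^4_{4,0}: single k=0 term ⇒ +0.125553;  D = -0.103284-0.071385i
Y_4^{m'}(θ=0.5147,φ=4.4512) and Σ D·Y over m':
  (-0.1033+0.0714i)·(+0.0130+0.0225i)  (+0.1180-0.3425i)·(+0.0917-0.0921i)  (+0.1482+0.4752i)·(-0.3024-0.1741i)  (-0.1283-0.0944i)·(-0.1206+0.4512i)  (-0.3996+0.0000i)·(+0.0383+0.0000i)  (+0.1283-0.0944i)·(+0.1206+0.4512i)  (+0.1482-0.4752i)·(-0.3024+0.1741i)  (-0.1180-0.3425i)·(-0.0917-0.0921i)  (-0.1033-0.0714i)·(+0.0130-0.0225i)
Y_4^0(R⁻¹ n̂) = +0.129275-0.000000i

Re=0.1293 Im=0.0000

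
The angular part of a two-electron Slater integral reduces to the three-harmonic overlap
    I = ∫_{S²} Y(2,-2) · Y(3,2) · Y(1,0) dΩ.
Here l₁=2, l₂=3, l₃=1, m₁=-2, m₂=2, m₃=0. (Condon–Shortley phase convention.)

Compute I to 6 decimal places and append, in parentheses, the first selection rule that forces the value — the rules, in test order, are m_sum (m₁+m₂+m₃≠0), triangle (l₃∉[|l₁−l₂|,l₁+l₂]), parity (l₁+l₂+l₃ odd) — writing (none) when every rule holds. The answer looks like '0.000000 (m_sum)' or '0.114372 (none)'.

0.184674 (none)

Checks pass: Σm=0; 6 even; l₃=1∈[1,5].
(2·2+1)(2·3+1)(2·1+1) = 105
Δ: 4! 0! 2! / 7! → 1/105
sum: t=2:+1/4 = 1/4
3j²(2 3 1; 0 0 0) = Δ·Π!·Σ² = 3/35  (sign -1)
sum: t=4:+1/24 = 1/24
3j²(2 3 1; -2 2 0) = Δ·Π!·Σ² = 1/21  (sign -1)
combine: 4πI² = 105·3/35·1/21 = 3/7
take √, sign +1: I = 0.18467439
No selection rule forces the value: the integral is nonzero (none).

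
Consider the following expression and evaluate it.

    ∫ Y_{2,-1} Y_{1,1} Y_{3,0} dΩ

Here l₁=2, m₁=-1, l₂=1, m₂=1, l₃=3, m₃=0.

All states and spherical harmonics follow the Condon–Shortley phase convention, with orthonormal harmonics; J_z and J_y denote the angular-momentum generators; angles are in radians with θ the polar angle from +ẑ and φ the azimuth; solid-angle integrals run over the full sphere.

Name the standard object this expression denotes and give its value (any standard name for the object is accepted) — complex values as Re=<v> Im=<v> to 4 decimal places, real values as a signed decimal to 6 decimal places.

This is a Gaunt coefficient — the integral of a triple product of spherical harmonics over the sphere.
m-sum 0 ✓  L=6 even ✓  1≤3≤3 ✓
Π(2lᵢ+1) = 5×3×7 = 105
triangle coeff Δ(2,1,3) = 1/105
Σ_t [0,0]: t=0:+1/4 = 1/4
(3j)²=3/35 [(2 1 3; 0 0 0)], sign=-1
Σ_t [0,0]: t=0:+1/12 = 1/12
(3j)²=1/35 [(2 1 3; -1 1 0)], sign=-1
⇒ 4πI² = 9/35
I = (+1)√(9/35/(4π)) = 0.14304817

Gaunt coefficient, +0.143048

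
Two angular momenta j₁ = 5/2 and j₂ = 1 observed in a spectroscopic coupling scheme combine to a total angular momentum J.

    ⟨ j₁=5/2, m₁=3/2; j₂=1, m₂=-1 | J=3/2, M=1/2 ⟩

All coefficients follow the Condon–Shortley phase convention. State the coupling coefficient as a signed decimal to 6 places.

j₁+j₂−J=2  J+j₁−j₂=3  J−j₁+j₂=0  j₁+j₂+J+1=6
(j₁±m₁, j₂±m₂, J±M) = (4,1,0,2,2,1)
P² = 32/5
sum k=0..0:
  [0] +1/4 = 1/4
S = 1/4
C² = P²·S² = 2/5 ; C = +0.632456

+0.632456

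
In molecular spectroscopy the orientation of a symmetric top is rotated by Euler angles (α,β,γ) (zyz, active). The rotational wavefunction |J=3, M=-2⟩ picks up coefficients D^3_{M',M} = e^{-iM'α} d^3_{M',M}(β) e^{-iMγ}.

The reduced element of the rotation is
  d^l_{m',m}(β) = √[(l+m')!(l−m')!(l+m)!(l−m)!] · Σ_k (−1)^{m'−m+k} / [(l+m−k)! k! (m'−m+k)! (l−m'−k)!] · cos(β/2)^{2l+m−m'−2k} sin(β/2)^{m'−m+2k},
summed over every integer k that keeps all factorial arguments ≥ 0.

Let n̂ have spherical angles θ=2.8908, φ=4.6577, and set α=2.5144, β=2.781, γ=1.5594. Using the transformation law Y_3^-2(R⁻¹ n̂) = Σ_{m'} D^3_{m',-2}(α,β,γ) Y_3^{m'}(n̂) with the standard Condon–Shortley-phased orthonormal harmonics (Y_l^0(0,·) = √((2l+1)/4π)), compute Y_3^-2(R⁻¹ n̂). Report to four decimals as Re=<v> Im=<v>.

Need the full column D^3_{m',-2} for m'=−3..3 at α=2.5144, β=2.7810, γ=1.5594.
cos(β/2)=0.179321, sin(β/2)=0.983791
d^3_{-3,-2}: single k=1 term ⇒ +0.000447;  D = -0.000146-0.000422i
d^3_{-2,-2}: k∈[0..1] ⇒ +0.000033 -0.005004 = -0.004971;  D = +0.001439-0.004758i
d^3_{-1,-2}: k∈[0..1] ⇒ -0.000577 +0.034724 = +0.034147;  D = +0.027184-0.020665i
d^3_{0,-2}: k∈[0..1] ⇒ +0.005481 -0.164981 = -0.159500;  D = +0.159458-0.003635i
d^3_{1,-2}: k∈[0..1] ⇒ -0.034724 +0.522570 = +0.487846;  D = +0.401421+0.277228i
d^3_{2,-2}: k∈[0..1] ⇒ +0.150606 -0.906601 = -0.755994;  D = +0.251547+0.712918i
d^3_{3,-2}: single k=0 term ⇒ -0.404781;  D = +0.114968-0.388111i
Y_3^{m'}(θ=2.8908,φ=4.6577) and Σ D·Y over m':
  (-0.0001-0.0004i)·(+0.0010-0.0063i)  (+0.0014-0.0048i)·(+0.0606+0.0067i)  (+0.0272-0.0207i)·(-0.0162+0.2957i)  (+0.1595-0.0036i)·(-0.6117+0.0000i)  (+0.4014+0.2772i)·(+0.0162+0.2957i)  (+0.2515+0.7129i)·(+0.0606-0.0067i)  (+0.1150-0.3881i)·(-0.0010-0.0063i)
Y_3^-2(R⁻¹ n̂) = -0.149793+0.174712i

Re=-0.1498 Im=0.1747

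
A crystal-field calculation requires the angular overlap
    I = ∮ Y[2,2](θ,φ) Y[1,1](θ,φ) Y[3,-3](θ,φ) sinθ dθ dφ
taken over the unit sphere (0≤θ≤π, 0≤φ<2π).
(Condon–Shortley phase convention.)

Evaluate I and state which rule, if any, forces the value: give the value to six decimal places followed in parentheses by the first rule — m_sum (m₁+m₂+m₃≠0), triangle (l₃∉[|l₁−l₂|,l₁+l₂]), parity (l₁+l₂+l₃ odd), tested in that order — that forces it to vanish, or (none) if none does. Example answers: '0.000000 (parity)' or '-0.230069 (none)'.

Checks pass: Σm=0; 6 even; l₃=3∈[1,3].
(2·2+1)(2·1+1)(2·3+1) = 105
Δ: 0! 4! 2! / 7! → 1/105
sum: t=0:+1/4 = 1/4
3j²(2 1 3; 0 0 0) = Δ·Π!·Σ² = 3/35  (sign -1)
sum: t=0:+1/48 = 1/48
3j²(2 1 3; 2 1 -3) = Δ·Π!·Σ² = 1/7  (sign +1)
combine: 4πI² = 105·3/35·1/7 = 9/7
take √, sign -1: I = -0.31986543
No selection rule forces the value: the integral is nonzero (none).

-0.319865 (none)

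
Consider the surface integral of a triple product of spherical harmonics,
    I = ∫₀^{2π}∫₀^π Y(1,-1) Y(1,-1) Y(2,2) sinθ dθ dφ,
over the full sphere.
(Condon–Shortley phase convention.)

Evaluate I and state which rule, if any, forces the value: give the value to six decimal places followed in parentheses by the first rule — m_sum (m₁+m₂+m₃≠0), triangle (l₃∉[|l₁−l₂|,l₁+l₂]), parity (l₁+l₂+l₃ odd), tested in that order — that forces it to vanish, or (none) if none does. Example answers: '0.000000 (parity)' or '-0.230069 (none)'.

0.309019 (none)

Checks pass: Σm=0; 4 even; l₃=2∈[0,2].
(2·1+1)(2·1+1)(2·2+1) = 45
Δ: 0! 2! 2! / 5! → 1/30
sum: t=0:+1/1 = 1/1
3j²(1 1 2; 0 0 0) = Δ·Π!·Σ² = 2/15  (sign +1)
sum: t=0:+1/4 = 1/4
3j²(1 1 2; -1 -1 2) = Δ·Π!·Σ² = 1/5  (sign +1)
combine: 4πI² = 45·2/15·1/5 = 6/5
take √, sign +1: I = 0.30901936
No selection rule forces the value: the integral is nonzero (none).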